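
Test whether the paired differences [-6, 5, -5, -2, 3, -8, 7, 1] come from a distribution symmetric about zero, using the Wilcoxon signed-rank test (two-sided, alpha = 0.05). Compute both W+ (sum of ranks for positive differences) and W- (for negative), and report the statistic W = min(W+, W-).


Step 1: Drop any zero differences (none here) and take |d_i|.
|d| = [6, 5, 5, 2, 3, 8, 7, 1]
Step 2: Midrank |d_i| (ties get averaged ranks).
ranks: |6|->6, |5|->4.5, |5|->4.5, |2|->2, |3|->3, |8|->8, |7|->7, |1|->1
Step 3: Attach original signs; sum ranks with positive sign and with negative sign.
W+ = 4.5 + 3 + 7 + 1 = 15.5
W- = 6 + 4.5 + 2 + 8 = 20.5
(Check: W+ + W- = 36 should equal n(n+1)/2 = 36.)
Step 4: Test statistic W = min(W+, W-) = 15.5.
Step 5: Ties in |d|, so use the tie-corrected normal approximation.
        E[W] = n(n+1)/4 = 8*9/4 = 18.
        Tie groups: |d|=5 (t=2); sum(t^3 - t) = 6.
        Var[W] = n(n+1)(2n+1)/24 - sum(t^3-t)/48 = 1224/24 - 6/48 = 50.875.
        z = (W - E[W]) / sqrt(Var[W]) = (15.5 - 18) / 7.1327 = -0.3505.
        Two-sided p = 2*Phi(z) = 0.725964.
Step 6: alpha = 0.05. fail to reject H0.

W+ = 15.5, W- = 20.5, W = min = 15.5, p = 0.725964, fail to reject H0.


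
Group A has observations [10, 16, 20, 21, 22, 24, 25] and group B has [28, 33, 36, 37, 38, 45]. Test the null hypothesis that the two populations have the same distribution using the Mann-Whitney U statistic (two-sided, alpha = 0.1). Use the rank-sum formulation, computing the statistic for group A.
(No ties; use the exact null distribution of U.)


Step 1: Combine and sort all 13 observations; assign midranks.
sorted (value, group): (10,X), (16,X), (20,X), (21,X), (22,X), (24,X), (25,X), (28,Y), (33,Y), (36,Y), (37,Y), (38,Y), (45,Y)
ranks: 10->1, 16->2, 20->3, 21->4, 22->5, 24->6, 25->7, 28->8, 33->9, 36->10, 37->11, 38->12, 45->13
Step 2: Rank sum for X: R1 = 1 + 2 + 3 + 4 + 5 + 6 + 7 = 28.
Step 3: U_X = R1 - n1(n1+1)/2 = 28 - 7*8/2 = 28 - 28 = 0.
       U_Y = n1*n2 - U_X = 42 - 0 = 42.
Step 4: No ties, so the exact null distribution of U (based on enumerating the C(13,7) = 1716 equally likely rank assignments) gives the two-sided p-value.
Step 5: p-value = 0.001166; compare to alpha = 0.1. reject H0.

U_X = 0, p = 0.001166, reject H0 at alpha = 0.1.


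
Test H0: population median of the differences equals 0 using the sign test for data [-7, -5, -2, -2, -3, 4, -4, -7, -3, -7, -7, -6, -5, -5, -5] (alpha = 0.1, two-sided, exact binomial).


Step 1: Discard zero differences. Original n = 15; n_eff = number of nonzero differences = 15.
Nonzero differences (with sign): -7, -5, -2, -2, -3, +4, -4, -7, -3, -7, -7, -6, -5, -5, -5
Step 2: Count signs: positive = 1, negative = 14.
Step 3: Under H0: P(positive) = 0.5, so the number of positives S ~ Bin(15, 0.5).
Step 4: Two-sided exact p-value = sum of Bin(15,0.5) probabilities at or below the observed probability = 0.000977.
Step 5: alpha = 0.1. reject H0.

n_eff = 15, pos = 1, neg = 14, p = 0.000977, reject H0.


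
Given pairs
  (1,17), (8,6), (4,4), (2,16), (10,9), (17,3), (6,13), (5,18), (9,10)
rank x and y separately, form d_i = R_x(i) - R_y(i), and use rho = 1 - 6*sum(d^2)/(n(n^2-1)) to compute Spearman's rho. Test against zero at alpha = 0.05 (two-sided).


Step 1: Rank x and y separately (midranks; no ties here).
rank(x): 1->1, 8->6, 4->3, 2->2, 10->8, 17->9, 6->5, 5->4, 9->7
rank(y): 17->8, 6->3, 4->2, 16->7, 9->4, 3->1, 13->6, 18->9, 10->5
Step 2: d_i = R_x(i) - R_y(i); compute d_i^2.
  (1-8)^2=49, (6-3)^2=9, (3-2)^2=1, (2-7)^2=25, (8-4)^2=16, (9-1)^2=64, (5-6)^2=1, (4-9)^2=25, (7-5)^2=4
sum(d^2) = 194.
Step 3: rho = 1 - 6*194 / (9*(9^2 - 1)) = 1 - 1164/720 = -0.616667.
Step 4: Under H0, t = rho * sqrt((n-2)/(1-rho^2)) = -2.0725 ~ t(7).
Step 5: Two-sided p-value from the t-distribution with 7 df = 0.076929.
Step 6: alpha = 0.05. fail to reject H0.

rho = -0.6167, p = 0.076929, fail to reject H0 at alpha = 0.05.


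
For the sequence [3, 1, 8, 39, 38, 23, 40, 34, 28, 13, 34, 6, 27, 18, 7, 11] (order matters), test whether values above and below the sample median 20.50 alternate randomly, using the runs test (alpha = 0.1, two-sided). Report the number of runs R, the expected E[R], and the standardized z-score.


Step 1: Compute median = 20.50; label A = above, B = below.
Labels in order: BBBAAAAAABABABBB  (n_A = 8, n_B = 8)
Step 2: Count runs R = 7.
Step 3: Under H0 (random ordering), E[R] = 2*n_A*n_B/(n_A+n_B) + 1 = 2*8*8/16 + 1 = 9.0000.
        Var[R] = 2*n_A*n_B*(2*n_A*n_B - n_A - n_B) / ((n_A+n_B)^2 * (n_A+n_B-1)) = 14336/3840 = 3.7333.
        SD[R] = 1.9322.
Step 4: Continuity-corrected z = (R + 0.5 - E[R]) / SD[R] = (7 + 0.5 - 9.0000) / 1.9322 = -0.7763.
Step 5: Two-sided p-value via normal approximation = 2*(1 - Phi(|z|)) = 0.437558.
Step 6: alpha = 0.1. fail to reject H0.

R = 7, z = -0.7763, p = 0.437558, fail to reject H0.


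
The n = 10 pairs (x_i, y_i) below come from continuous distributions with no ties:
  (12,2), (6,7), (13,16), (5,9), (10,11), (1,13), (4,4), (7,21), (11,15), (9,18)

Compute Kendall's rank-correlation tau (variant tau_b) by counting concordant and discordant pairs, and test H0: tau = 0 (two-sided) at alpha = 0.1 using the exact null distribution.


Step 1: Enumerate the 45 unordered pairs (i,j) with i<j and classify each by sign(x_j-x_i) * sign(y_j-y_i).
  (1,2):dx=-6,dy=+5->D; (1,3):dx=+1,dy=+14->C; (1,4):dx=-7,dy=+7->D; (1,5):dx=-2,dy=+9->D
  (1,6):dx=-11,dy=+11->D; (1,7):dx=-8,dy=+2->D; (1,8):dx=-5,dy=+19->D; (1,9):dx=-1,dy=+13->D
  (1,10):dx=-3,dy=+16->D; (2,3):dx=+7,dy=+9->C; (2,4):dx=-1,dy=+2->D; (2,5):dx=+4,dy=+4->C
  (2,6):dx=-5,dy=+6->D; (2,7):dx=-2,dy=-3->C; (2,8):dx=+1,dy=+14->C; (2,9):dx=+5,dy=+8->C
  (2,10):dx=+3,dy=+11->C; (3,4):dx=-8,dy=-7->C; (3,5):dx=-3,dy=-5->C; (3,6):dx=-12,dy=-3->C
  (3,7):dx=-9,dy=-12->C; (3,8):dx=-6,dy=+5->D; (3,9):dx=-2,dy=-1->C; (3,10):dx=-4,dy=+2->D
  (4,5):dx=+5,dy=+2->C; (4,6):dx=-4,dy=+4->D; (4,7):dx=-1,dy=-5->C; (4,8):dx=+2,dy=+12->C
  (4,9):dx=+6,dy=+6->C; (4,10):dx=+4,dy=+9->C; (5,6):dx=-9,dy=+2->D; (5,7):dx=-6,dy=-7->C
  (5,8):dx=-3,dy=+10->D; (5,9):dx=+1,dy=+4->C; (5,10):dx=-1,dy=+7->D; (6,7):dx=+3,dy=-9->D
  (6,8):dx=+6,dy=+8->C; (6,9):dx=+10,dy=+2->C; (6,10):dx=+8,dy=+5->C; (7,8):dx=+3,dy=+17->C
  (7,9):dx=+7,dy=+11->C; (7,10):dx=+5,dy=+14->C; (8,9):dx=+4,dy=-6->D; (8,10):dx=+2,dy=-3->D
  (9,10):dx=-2,dy=+3->D
Step 2: C = 25, D = 20, total pairs = 45.
Step 3: tau = (C - D)/(n(n-1)/2) = (25 - 20)/45 = 0.111111.
Step 4: Exact two-sided p-value (enumerate n! = 3628800 permutations of y under H0): p = 0.727490.
Step 5: alpha = 0.1. fail to reject H0.

tau_b = 0.1111 (C=25, D=20), p = 0.727490, fail to reject H0.


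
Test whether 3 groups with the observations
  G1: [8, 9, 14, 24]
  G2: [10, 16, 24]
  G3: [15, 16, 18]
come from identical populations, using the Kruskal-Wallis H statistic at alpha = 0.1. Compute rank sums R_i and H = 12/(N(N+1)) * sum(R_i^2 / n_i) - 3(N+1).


Step 1: Combine all N = 10 observations and assign midranks.
sorted (value, group, rank): (8,G1,1), (9,G1,2), (10,G2,3), (14,G1,4), (15,G3,5), (16,G2,6.5), (16,G3,6.5), (18,G3,8), (24,G1,9.5), (24,G2,9.5)
Step 2: Sum ranks within each group.
R_1 = 16.5 (n_1 = 4)
R_2 = 19 (n_2 = 3)
R_3 = 19.5 (n_3 = 3)
Step 3: H = 12/(N(N+1)) * sum(R_i^2/n_i) - 3(N+1)
     = 12/(10*11) * (16.5^2/4 + 19^2/3 + 19.5^2/3) - 3*11
     = 0.109091 * 315.146 - 33
     = 1.379545.
Step 4: Ties present; correction factor C = 1 - 12/(10^3 - 10) = 0.987879. Corrected H = 1.379545 / 0.987879 = 1.396472.
Step 5: Under H0, H ~ chi^2(2); p-value = 0.497462.
Step 6: alpha = 0.1. fail to reject H0.

H = 1.3965, df = 2, p = 0.497462, fail to reject H0.


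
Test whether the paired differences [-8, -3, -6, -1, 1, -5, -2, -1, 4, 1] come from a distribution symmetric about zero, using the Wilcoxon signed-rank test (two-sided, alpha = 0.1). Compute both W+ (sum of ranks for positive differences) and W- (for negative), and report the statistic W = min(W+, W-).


Step 1: Drop any zero differences (none here) and take |d_i|.
|d| = [8, 3, 6, 1, 1, 5, 2, 1, 4, 1]
Step 2: Midrank |d_i| (ties get averaged ranks).
ranks: |8|->10, |3|->6, |6|->9, |1|->2.5, |1|->2.5, |5|->8, |2|->5, |1|->2.5, |4|->7, |1|->2.5
Step 3: Attach original signs; sum ranks with positive sign and with negative sign.
W+ = 2.5 + 7 + 2.5 = 12
W- = 10 + 6 + 9 + 2.5 + 8 + 5 + 2.5 = 43
(Check: W+ + W- = 55 should equal n(n+1)/2 = 55.)
Step 4: Test statistic W = min(W+, W-) = 12.
Step 5: Ties in |d|, so use the tie-corrected normal approximation.
        E[W] = n(n+1)/4 = 10*11/4 = 27.5.
        Tie groups: |d|=1 (t=4); sum(t^3 - t) = 60.
        Var[W] = n(n+1)(2n+1)/24 - sum(t^3-t)/48 = 2310/24 - 60/48 = 95.
        z = (W - E[W]) / sqrt(Var[W]) = (12 - 27.5) / 9.7468 = -1.5903.
        Two-sided p = 2*Phi(z) = 0.111775.
Step 6: alpha = 0.1. fail to reject H0.

W+ = 12, W- = 43, W = min = 12, p = 0.111775, fail to reject H0.


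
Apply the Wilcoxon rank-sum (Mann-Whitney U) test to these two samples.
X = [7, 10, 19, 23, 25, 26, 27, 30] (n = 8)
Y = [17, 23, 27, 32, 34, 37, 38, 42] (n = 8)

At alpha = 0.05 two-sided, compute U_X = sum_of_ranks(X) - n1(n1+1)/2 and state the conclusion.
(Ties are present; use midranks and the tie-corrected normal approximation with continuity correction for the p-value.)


Step 1: Combine and sort all 16 observations; assign midranks.
sorted (value, group): (7,X), (10,X), (17,Y), (19,X), (23,X), (23,Y), (25,X), (26,X), (27,X), (27,Y), (30,X), (32,Y), (34,Y), (37,Y), (38,Y), (42,Y)
ranks: 7->1, 10->2, 17->3, 19->4, 23->5.5, 23->5.5, 25->7, 26->8, 27->9.5, 27->9.5, 30->11, 32->12, 34->13, 37->14, 38->15, 42->16
Step 2: Rank sum for X: R1 = 1 + 2 + 4 + 5.5 + 7 + 8 + 9.5 + 11 = 48.
Step 3: U_X = R1 - n1(n1+1)/2 = 48 - 8*9/2 = 48 - 36 = 12.
       U_Y = n1*n2 - U_X = 64 - 12 = 52.
Step 4: Ties are present, so use the tie-corrected normal approximation (with continuity correction) for the p-value.
Step 5: p-value = 0.040274; compare to alpha = 0.05. reject H0.

U_X = 12, p = 0.040274, reject H0 at alpha = 0.05.


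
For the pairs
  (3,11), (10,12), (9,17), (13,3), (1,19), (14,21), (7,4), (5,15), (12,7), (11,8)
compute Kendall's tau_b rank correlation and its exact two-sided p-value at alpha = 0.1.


Step 1: Enumerate the 45 unordered pairs (i,j) with i<j and classify each by sign(x_j-x_i) * sign(y_j-y_i).
  (1,2):dx=+7,dy=+1->C; (1,3):dx=+6,dy=+6->C; (1,4):dx=+10,dy=-8->D; (1,5):dx=-2,dy=+8->D
  (1,6):dx=+11,dy=+10->C; (1,7):dx=+4,dy=-7->D; (1,8):dx=+2,dy=+4->C; (1,9):dx=+9,dy=-4->D
  (1,10):dx=+8,dy=-3->D; (2,3):dx=-1,dy=+5->D; (2,4):dx=+3,dy=-9->D; (2,5):dx=-9,dy=+7->D
  (2,6):dx=+4,dy=+9->C; (2,7):dx=-3,dy=-8->C; (2,8):dx=-5,dy=+3->D; (2,9):dx=+2,dy=-5->D
  (2,10):dx=+1,dy=-4->D; (3,4):dx=+4,dy=-14->D; (3,5):dx=-8,dy=+2->D; (3,6):dx=+5,dy=+4->C
  (3,7):dx=-2,dy=-13->C; (3,8):dx=-4,dy=-2->C; (3,9):dx=+3,dy=-10->D; (3,10):dx=+2,dy=-9->D
  (4,5):dx=-12,dy=+16->D; (4,6):dx=+1,dy=+18->C; (4,7):dx=-6,dy=+1->D; (4,8):dx=-8,dy=+12->D
  (4,9):dx=-1,dy=+4->D; (4,10):dx=-2,dy=+5->D; (5,6):dx=+13,dy=+2->C; (5,7):dx=+6,dy=-15->D
  (5,8):dx=+4,dy=-4->D; (5,9):dx=+11,dy=-12->D; (5,10):dx=+10,dy=-11->D; (6,7):dx=-7,dy=-17->C
  (6,8):dx=-9,dy=-6->C; (6,9):dx=-2,dy=-14->C; (6,10):dx=-3,dy=-13->C; (7,8):dx=-2,dy=+11->D
  (7,9):dx=+5,dy=+3->C; (7,10):dx=+4,dy=+4->C; (8,9):dx=+7,dy=-8->D; (8,10):dx=+6,dy=-7->D
  (9,10):dx=-1,dy=+1->D
Step 2: C = 17, D = 28, total pairs = 45.
Step 3: tau = (C - D)/(n(n-1)/2) = (17 - 28)/45 = -0.244444.
Step 4: Exact two-sided p-value (enumerate n! = 3628800 permutations of y under H0): p = 0.380720.
Step 5: alpha = 0.1. fail to reject H0.

tau_b = -0.2444 (C=17, D=28), p = 0.380720, fail to reject H0.


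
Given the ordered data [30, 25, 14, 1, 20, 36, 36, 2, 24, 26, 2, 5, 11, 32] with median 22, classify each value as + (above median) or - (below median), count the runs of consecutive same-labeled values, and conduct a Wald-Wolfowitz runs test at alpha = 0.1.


Step 1: Compute median = 22; label A = above, B = below.
Labels in order: AABBBAABAABBBA  (n_A = 7, n_B = 7)
Step 2: Count runs R = 7.
Step 3: Under H0 (random ordering), E[R] = 2*n_A*n_B/(n_A+n_B) + 1 = 2*7*7/14 + 1 = 8.0000.
        Var[R] = 2*n_A*n_B*(2*n_A*n_B - n_A - n_B) / ((n_A+n_B)^2 * (n_A+n_B-1)) = 8232/2548 = 3.2308.
        SD[R] = 1.7974.
Step 4: Continuity-corrected z = (R + 0.5 - E[R]) / SD[R] = (7 + 0.5 - 8.0000) / 1.7974 = -0.2782.
Step 5: Two-sided p-value via normal approximation = 2*(1 - Phi(|z|)) = 0.780879.
Step 6: alpha = 0.1. fail to reject H0.

R = 7, z = -0.2782, p = 0.780879, fail to reject H0.


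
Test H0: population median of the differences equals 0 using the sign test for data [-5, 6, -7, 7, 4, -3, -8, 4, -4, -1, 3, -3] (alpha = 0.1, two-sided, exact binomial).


Step 1: Discard zero differences. Original n = 12; n_eff = number of nonzero differences = 12.
Nonzero differences (with sign): -5, +6, -7, +7, +4, -3, -8, +4, -4, -1, +3, -3
Step 2: Count signs: positive = 5, negative = 7.
Step 3: Under H0: P(positive) = 0.5, so the number of positives S ~ Bin(12, 0.5).
Step 4: Two-sided exact p-value = sum of Bin(12,0.5) probabilities at or below the observed probability = 0.774414.
Step 5: alpha = 0.1. fail to reject H0.

n_eff = 12, pos = 5, neg = 7, p = 0.774414, fail to reject H0.


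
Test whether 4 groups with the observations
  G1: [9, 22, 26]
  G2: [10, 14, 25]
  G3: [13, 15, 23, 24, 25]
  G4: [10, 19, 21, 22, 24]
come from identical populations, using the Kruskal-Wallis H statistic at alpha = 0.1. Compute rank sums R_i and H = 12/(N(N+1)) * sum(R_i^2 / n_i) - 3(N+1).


Step 1: Combine all N = 16 observations and assign midranks.
sorted (value, group, rank): (9,G1,1), (10,G2,2.5), (10,G4,2.5), (13,G3,4), (14,G2,5), (15,G3,6), (19,G4,7), (21,G4,8), (22,G1,9.5), (22,G4,9.5), (23,G3,11), (24,G3,12.5), (24,G4,12.5), (25,G2,14.5), (25,G3,14.5), (26,G1,16)
Step 2: Sum ranks within each group.
R_1 = 26.5 (n_1 = 3)
R_2 = 22 (n_2 = 3)
R_3 = 48 (n_3 = 5)
R_4 = 39.5 (n_4 = 5)
Step 3: H = 12/(N(N+1)) * sum(R_i^2/n_i) - 3(N+1)
     = 12/(16*17) * (26.5^2/3 + 22^2/3 + 48^2/5 + 39.5^2/5) - 3*17
     = 0.044118 * 1168.27 - 51
     = 0.541176.
Step 4: Ties present; correction factor C = 1 - 24/(16^3 - 16) = 0.994118. Corrected H = 0.541176 / 0.994118 = 0.544379.
Step 5: Under H0, H ~ chi^2(3); p-value = 0.909039.
Step 6: alpha = 0.1. fail to reject H0.

H = 0.5444, df = 3, p = 0.909039, fail to reject H0.


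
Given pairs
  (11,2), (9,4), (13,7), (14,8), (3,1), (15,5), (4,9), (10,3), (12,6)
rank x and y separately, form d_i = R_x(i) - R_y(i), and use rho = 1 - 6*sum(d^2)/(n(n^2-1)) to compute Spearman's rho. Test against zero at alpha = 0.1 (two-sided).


Step 1: Rank x and y separately (midranks; no ties here).
rank(x): 11->5, 9->3, 13->7, 14->8, 3->1, 15->9, 4->2, 10->4, 12->6
rank(y): 2->2, 4->4, 7->7, 8->8, 1->1, 5->5, 9->9, 3->3, 6->6
Step 2: d_i = R_x(i) - R_y(i); compute d_i^2.
  (5-2)^2=9, (3-4)^2=1, (7-7)^2=0, (8-8)^2=0, (1-1)^2=0, (9-5)^2=16, (2-9)^2=49, (4-3)^2=1, (6-6)^2=0
sum(d^2) = 76.
Step 3: rho = 1 - 6*76 / (9*(9^2 - 1)) = 1 - 456/720 = 0.366667.
Step 4: Under H0, t = rho * sqrt((n-2)/(1-rho^2)) = 1.0427 ~ t(7).
Step 5: Two-sided p-value from the t-distribution with 7 df = 0.331740.
Step 6: alpha = 0.1. fail to reject H0.

rho = 0.3667, p = 0.331740, fail to reject H0 at alpha = 0.1.


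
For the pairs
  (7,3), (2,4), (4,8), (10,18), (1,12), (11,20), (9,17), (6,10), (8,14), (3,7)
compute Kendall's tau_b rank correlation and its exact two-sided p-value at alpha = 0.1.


Step 1: Enumerate the 45 unordered pairs (i,j) with i<j and classify each by sign(x_j-x_i) * sign(y_j-y_i).
  (1,2):dx=-5,dy=+1->D; (1,3):dx=-3,dy=+5->D; (1,4):dx=+3,dy=+15->C; (1,5):dx=-6,dy=+9->D
  (1,6):dx=+4,dy=+17->C; (1,7):dx=+2,dy=+14->C; (1,8):dx=-1,dy=+7->D; (1,9):dx=+1,dy=+11->C
  (1,10):dx=-4,dy=+4->D; (2,3):dx=+2,dy=+4->C; (2,4):dx=+8,dy=+14->C; (2,5):dx=-1,dy=+8->D
  (2,6):dx=+9,dy=+16->C; (2,7):dx=+7,dy=+13->C; (2,8):dx=+4,dy=+6->C; (2,9):dx=+6,dy=+10->C
  (2,10):dx=+1,dy=+3->C; (3,4):dx=+6,dy=+10->C; (3,5):dx=-3,dy=+4->D; (3,6):dx=+7,dy=+12->C
  (3,7):dx=+5,dy=+9->C; (3,8):dx=+2,dy=+2->C; (3,9):dx=+4,dy=+6->C; (3,10):dx=-1,dy=-1->C
  (4,5):dx=-9,dy=-6->C; (4,6):dx=+1,dy=+2->C; (4,7):dx=-1,dy=-1->C; (4,8):dx=-4,dy=-8->C
  (4,9):dx=-2,dy=-4->C; (4,10):dx=-7,dy=-11->C; (5,6):dx=+10,dy=+8->C; (5,7):dx=+8,dy=+5->C
  (5,8):dx=+5,dy=-2->D; (5,9):dx=+7,dy=+2->C; (5,10):dx=+2,dy=-5->D; (6,7):dx=-2,dy=-3->C
  (6,8):dx=-5,dy=-10->C; (6,9):dx=-3,dy=-6->C; (6,10):dx=-8,dy=-13->C; (7,8):dx=-3,dy=-7->C
  (7,9):dx=-1,dy=-3->C; (7,10):dx=-6,dy=-10->C; (8,9):dx=+2,dy=+4->C; (8,10):dx=-3,dy=-3->C
  (9,10):dx=-5,dy=-7->C
Step 2: C = 36, D = 9, total pairs = 45.
Step 3: tau = (C - D)/(n(n-1)/2) = (36 - 9)/45 = 0.600000.
Step 4: Exact two-sided p-value (enumerate n! = 3628800 permutations of y under H0): p = 0.016666.
Step 5: alpha = 0.1. reject H0.

tau_b = 0.6000 (C=36, D=9), p = 0.016666, reject H0.


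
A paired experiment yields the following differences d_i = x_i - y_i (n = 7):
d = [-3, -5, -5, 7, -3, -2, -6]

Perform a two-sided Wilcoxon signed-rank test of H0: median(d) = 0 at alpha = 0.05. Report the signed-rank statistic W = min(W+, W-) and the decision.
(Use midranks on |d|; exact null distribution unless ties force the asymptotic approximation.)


Step 1: Drop any zero differences (none here) and take |d_i|.
|d| = [3, 5, 5, 7, 3, 2, 6]
Step 2: Midrank |d_i| (ties get averaged ranks).
ranks: |3|->2.5, |5|->4.5, |5|->4.5, |7|->7, |3|->2.5, |2|->1, |6|->6
Step 3: Attach original signs; sum ranks with positive sign and with negative sign.
W+ = 7 = 7
W- = 2.5 + 4.5 + 4.5 + 2.5 + 1 + 6 = 21
(Check: W+ + W- = 28 should equal n(n+1)/2 = 28.)
Step 4: Test statistic W = min(W+, W-) = 7.
Step 5: Ties in |d|, so use the tie-corrected normal approximation.
        E[W] = n(n+1)/4 = 7*8/4 = 14.
        Tie groups: |d|=3 (t=2), |d|=5 (t=2); sum(t^3 - t) = 12.
        Var[W] = n(n+1)(2n+1)/24 - sum(t^3-t)/48 = 840/24 - 12/48 = 34.75.
        z = (W - E[W]) / sqrt(Var[W]) = (7 - 14) / 5.8949 = -1.1875.
        Two-sided p = 2*Phi(z) = 0.235044.
Step 6: alpha = 0.05. fail to reject H0.

W+ = 7, W- = 21, W = min = 7, p = 0.235044, fail to reject H0.


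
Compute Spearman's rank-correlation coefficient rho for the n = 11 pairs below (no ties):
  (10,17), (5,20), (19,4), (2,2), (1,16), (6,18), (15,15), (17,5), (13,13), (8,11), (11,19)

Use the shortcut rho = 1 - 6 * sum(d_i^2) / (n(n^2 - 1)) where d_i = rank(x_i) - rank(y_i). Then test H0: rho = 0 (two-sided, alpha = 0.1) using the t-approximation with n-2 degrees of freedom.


Step 1: Rank x and y separately (midranks; no ties here).
rank(x): 10->6, 5->3, 19->11, 2->2, 1->1, 6->4, 15->9, 17->10, 13->8, 8->5, 11->7
rank(y): 17->8, 20->11, 4->2, 2->1, 16->7, 18->9, 15->6, 5->3, 13->5, 11->4, 19->10
Step 2: d_i = R_x(i) - R_y(i); compute d_i^2.
  (6-8)^2=4, (3-11)^2=64, (11-2)^2=81, (2-1)^2=1, (1-7)^2=36, (4-9)^2=25, (9-6)^2=9, (10-3)^2=49, (8-5)^2=9, (5-4)^2=1, (7-10)^2=9
sum(d^2) = 288.
Step 3: rho = 1 - 6*288 / (11*(11^2 - 1)) = 1 - 1728/1320 = -0.309091.
Step 4: Under H0, t = rho * sqrt((n-2)/(1-rho^2)) = -0.9750 ~ t(9).
Step 5: Two-sided p-value from the t-distribution with 9 df = 0.355028.
Step 6: alpha = 0.1. fail to reject H0.

rho = -0.3091, p = 0.355028, fail to reject H0 at alpha = 0.1.


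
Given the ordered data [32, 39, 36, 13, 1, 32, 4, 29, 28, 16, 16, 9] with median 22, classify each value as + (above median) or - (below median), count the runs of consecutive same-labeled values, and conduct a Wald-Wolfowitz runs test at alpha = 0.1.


Step 1: Compute median = 22; label A = above, B = below.
Labels in order: AAABBABAABBB  (n_A = 6, n_B = 6)
Step 2: Count runs R = 6.
Step 3: Under H0 (random ordering), E[R] = 2*n_A*n_B/(n_A+n_B) + 1 = 2*6*6/12 + 1 = 7.0000.
        Var[R] = 2*n_A*n_B*(2*n_A*n_B - n_A - n_B) / ((n_A+n_B)^2 * (n_A+n_B-1)) = 4320/1584 = 2.7273.
        SD[R] = 1.6514.
Step 4: Continuity-corrected z = (R + 0.5 - E[R]) / SD[R] = (6 + 0.5 - 7.0000) / 1.6514 = -0.3028.
Step 5: Two-sided p-value via normal approximation = 2*(1 - Phi(|z|)) = 0.762069.
Step 6: alpha = 0.1. fail to reject H0.

R = 6, z = -0.3028, p = 0.762069, fail to reject H0.


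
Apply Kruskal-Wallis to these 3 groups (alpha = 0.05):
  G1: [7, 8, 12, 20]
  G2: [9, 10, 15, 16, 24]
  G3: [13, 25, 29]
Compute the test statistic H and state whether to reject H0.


Step 1: Combine all N = 12 observations and assign midranks.
sorted (value, group, rank): (7,G1,1), (8,G1,2), (9,G2,3), (10,G2,4), (12,G1,5), (13,G3,6), (15,G2,7), (16,G2,8), (20,G1,9), (24,G2,10), (25,G3,11), (29,G3,12)
Step 2: Sum ranks within each group.
R_1 = 17 (n_1 = 4)
R_2 = 32 (n_2 = 5)
R_3 = 29 (n_3 = 3)
Step 3: H = 12/(N(N+1)) * sum(R_i^2/n_i) - 3(N+1)
     = 12/(12*13) * (17^2/4 + 32^2/5 + 29^2/3) - 3*13
     = 0.076923 * 557.383 - 39
     = 3.875641.
Step 4: No ties, so H is used without correction.
Step 5: Under H0, H ~ chi^2(2); p-value = 0.144017.
Step 6: alpha = 0.05. fail to reject H0.

H = 3.8756, df = 2, p = 0.144017, fail to reject H0.


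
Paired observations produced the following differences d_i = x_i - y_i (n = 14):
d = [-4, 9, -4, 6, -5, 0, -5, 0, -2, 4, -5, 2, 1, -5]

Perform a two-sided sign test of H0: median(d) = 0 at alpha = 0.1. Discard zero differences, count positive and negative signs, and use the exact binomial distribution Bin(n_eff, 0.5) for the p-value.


Step 1: Discard zero differences. Original n = 14; n_eff = number of nonzero differences = 12.
Nonzero differences (with sign): -4, +9, -4, +6, -5, -5, -2, +4, -5, +2, +1, -5
Step 2: Count signs: positive = 5, negative = 7.
Step 3: Under H0: P(positive) = 0.5, so the number of positives S ~ Bin(12, 0.5).
Step 4: Two-sided exact p-value = sum of Bin(12,0.5) probabilities at or below the observed probability = 0.774414.
Step 5: alpha = 0.1. fail to reject H0.

n_eff = 12, pos = 5, neg = 7, p = 0.774414, fail to reject H0.


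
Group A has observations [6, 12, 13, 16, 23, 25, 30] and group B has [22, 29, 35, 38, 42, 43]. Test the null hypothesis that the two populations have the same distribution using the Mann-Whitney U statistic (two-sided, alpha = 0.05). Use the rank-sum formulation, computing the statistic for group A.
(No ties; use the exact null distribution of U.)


Step 1: Combine and sort all 13 observations; assign midranks.
sorted (value, group): (6,X), (12,X), (13,X), (16,X), (22,Y), (23,X), (25,X), (29,Y), (30,X), (35,Y), (38,Y), (42,Y), (43,Y)
ranks: 6->1, 12->2, 13->3, 16->4, 22->5, 23->6, 25->7, 29->8, 30->9, 35->10, 38->11, 42->12, 43->13
Step 2: Rank sum for X: R1 = 1 + 2 + 3 + 4 + 6 + 7 + 9 = 32.
Step 3: U_X = R1 - n1(n1+1)/2 = 32 - 7*8/2 = 32 - 28 = 4.
       U_Y = n1*n2 - U_X = 42 - 4 = 38.
Step 4: No ties, so the exact null distribution of U (based on enumerating the C(13,7) = 1716 equally likely rank assignments) gives the two-sided p-value.
Step 5: p-value = 0.013986; compare to alpha = 0.05. reject H0.

U_X = 4, p = 0.013986, reject H0 at alpha = 0.05.


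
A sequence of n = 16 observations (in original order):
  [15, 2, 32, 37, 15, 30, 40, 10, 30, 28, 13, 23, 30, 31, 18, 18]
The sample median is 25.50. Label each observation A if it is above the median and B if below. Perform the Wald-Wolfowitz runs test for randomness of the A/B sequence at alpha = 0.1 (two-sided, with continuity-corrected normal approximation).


Step 1: Compute median = 25.50; label A = above, B = below.
Labels in order: BBAABAABAABBAABB  (n_A = 8, n_B = 8)
Step 2: Count runs R = 9.
Step 3: Under H0 (random ordering), E[R] = 2*n_A*n_B/(n_A+n_B) + 1 = 2*8*8/16 + 1 = 9.0000.
        Var[R] = 2*n_A*n_B*(2*n_A*n_B - n_A - n_B) / ((n_A+n_B)^2 * (n_A+n_B-1)) = 14336/3840 = 3.7333.
        SD[R] = 1.9322.
Step 4: R = E[R], so z = 0 with no continuity correction.
Step 5: Two-sided p-value via normal approximation = 2*(1 - Phi(|z|)) = 1.000000.
Step 6: alpha = 0.1. fail to reject H0.

R = 9, z = 0.0000, p = 1.000000, fail to reject H0.


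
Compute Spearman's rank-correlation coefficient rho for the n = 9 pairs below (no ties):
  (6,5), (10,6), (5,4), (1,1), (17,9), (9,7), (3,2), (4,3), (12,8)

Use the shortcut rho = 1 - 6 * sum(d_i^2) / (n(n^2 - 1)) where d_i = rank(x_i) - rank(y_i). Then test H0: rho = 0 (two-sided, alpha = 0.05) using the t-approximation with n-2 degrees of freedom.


Step 1: Rank x and y separately (midranks; no ties here).
rank(x): 6->5, 10->7, 5->4, 1->1, 17->9, 9->6, 3->2, 4->3, 12->8
rank(y): 5->5, 6->6, 4->4, 1->1, 9->9, 7->7, 2->2, 3->3, 8->8
Step 2: d_i = R_x(i) - R_y(i); compute d_i^2.
  (5-5)^2=0, (7-6)^2=1, (4-4)^2=0, (1-1)^2=0, (9-9)^2=0, (6-7)^2=1, (2-2)^2=0, (3-3)^2=0, (8-8)^2=0
sum(d^2) = 2.
Step 3: rho = 1 - 6*2 / (9*(9^2 - 1)) = 1 - 12/720 = 0.983333.
Step 4: Under H0, t = rho * sqrt((n-2)/(1-rho^2)) = 14.3096 ~ t(7).
Step 5: Two-sided p-value from the t-distribution with 7 df = 0.000002.
Step 6: alpha = 0.05. reject H0.

rho = 0.9833, p = 0.000002, reject H0 at alpha = 0.05.


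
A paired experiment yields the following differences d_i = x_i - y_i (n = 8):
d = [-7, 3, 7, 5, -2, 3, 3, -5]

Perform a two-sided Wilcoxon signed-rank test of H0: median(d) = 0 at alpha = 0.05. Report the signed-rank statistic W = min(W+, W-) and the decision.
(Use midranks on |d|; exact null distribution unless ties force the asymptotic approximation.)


Step 1: Drop any zero differences (none here) and take |d_i|.
|d| = [7, 3, 7, 5, 2, 3, 3, 5]
Step 2: Midrank |d_i| (ties get averaged ranks).
ranks: |7|->7.5, |3|->3, |7|->7.5, |5|->5.5, |2|->1, |3|->3, |3|->3, |5|->5.5
Step 3: Attach original signs; sum ranks with positive sign and with negative sign.
W+ = 3 + 7.5 + 5.5 + 3 + 3 = 22
W- = 7.5 + 1 + 5.5 = 14
(Check: W+ + W- = 36 should equal n(n+1)/2 = 36.)
Step 4: Test statistic W = min(W+, W-) = 14.
Step 5: Ties in |d|, so use the tie-corrected normal approximation.
        E[W] = n(n+1)/4 = 8*9/4 = 18.
        Tie groups: |d|=3 (t=3), |d|=5 (t=2), |d|=7 (t=2); sum(t^3 - t) = 36.
        Var[W] = n(n+1)(2n+1)/24 - sum(t^3-t)/48 = 1224/24 - 36/48 = 50.25.
        z = (W - E[W]) / sqrt(Var[W]) = (14 - 18) / 7.0887 = -0.5643.
        Two-sided p = 2*Phi(z) = 0.572566.
Step 6: alpha = 0.05. fail to reject H0.

W+ = 22, W- = 14, W = min = 14, p = 0.572566, fail to reject H0.


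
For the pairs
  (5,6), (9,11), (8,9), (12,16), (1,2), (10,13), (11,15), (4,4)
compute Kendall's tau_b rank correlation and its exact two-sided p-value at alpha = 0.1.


Step 1: Enumerate the 28 unordered pairs (i,j) with i<j and classify each by sign(x_j-x_i) * sign(y_j-y_i).
  (1,2):dx=+4,dy=+5->C; (1,3):dx=+3,dy=+3->C; (1,4):dx=+7,dy=+10->C; (1,5):dx=-4,dy=-4->C
  (1,6):dx=+5,dy=+7->C; (1,7):dx=+6,dy=+9->C; (1,8):dx=-1,dy=-2->C; (2,3):dx=-1,dy=-2->C
  (2,4):dx=+3,dy=+5->C; (2,5):dx=-8,dy=-9->C; (2,6):dx=+1,dy=+2->C; (2,7):dx=+2,dy=+4->C
  (2,8):dx=-5,dy=-7->C; (3,4):dx=+4,dy=+7->C; (3,5):dx=-7,dy=-7->C; (3,6):dx=+2,dy=+4->C
  (3,7):dx=+3,dy=+6->C; (3,8):dx=-4,dy=-5->C; (4,5):dx=-11,dy=-14->C; (4,6):dx=-2,dy=-3->C
  (4,7):dx=-1,dy=-1->C; (4,8):dx=-8,dy=-12->C; (5,6):dx=+9,dy=+11->C; (5,7):dx=+10,dy=+13->C
  (5,8):dx=+3,dy=+2->C; (6,7):dx=+1,dy=+2->C; (6,8):dx=-6,dy=-9->C; (7,8):dx=-7,dy=-11->C
Step 2: C = 28, D = 0, total pairs = 28.
Step 3: tau = (C - D)/(n(n-1)/2) = (28 - 0)/28 = 1.000000.
Step 4: Exact two-sided p-value (enumerate n! = 40320 permutations of y under H0): p = 0.000050.
Step 5: alpha = 0.1. reject H0.

tau_b = 1.0000 (C=28, D=0), p = 0.000050, reject H0.


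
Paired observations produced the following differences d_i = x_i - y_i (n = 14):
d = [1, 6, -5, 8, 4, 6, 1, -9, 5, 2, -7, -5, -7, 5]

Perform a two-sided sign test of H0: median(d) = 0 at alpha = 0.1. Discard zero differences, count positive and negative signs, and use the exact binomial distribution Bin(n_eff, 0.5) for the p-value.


Step 1: Discard zero differences. Original n = 14; n_eff = number of nonzero differences = 14.
Nonzero differences (with sign): +1, +6, -5, +8, +4, +6, +1, -9, +5, +2, -7, -5, -7, +5
Step 2: Count signs: positive = 9, negative = 5.
Step 3: Under H0: P(positive) = 0.5, so the number of positives S ~ Bin(14, 0.5).
Step 4: Two-sided exact p-value = sum of Bin(14,0.5) probabilities at or below the observed probability = 0.423950.
Step 5: alpha = 0.1. fail to reject H0.

n_eff = 14, pos = 9, neg = 5, p = 0.423950, fail to reject H0.


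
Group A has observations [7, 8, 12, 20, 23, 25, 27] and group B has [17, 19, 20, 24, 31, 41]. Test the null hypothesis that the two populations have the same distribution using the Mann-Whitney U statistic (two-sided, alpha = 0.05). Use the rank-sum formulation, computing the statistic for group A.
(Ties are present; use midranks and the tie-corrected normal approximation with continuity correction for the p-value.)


Step 1: Combine and sort all 13 observations; assign midranks.
sorted (value, group): (7,X), (8,X), (12,X), (17,Y), (19,Y), (20,X), (20,Y), (23,X), (24,Y), (25,X), (27,X), (31,Y), (41,Y)
ranks: 7->1, 8->2, 12->3, 17->4, 19->5, 20->6.5, 20->6.5, 23->8, 24->9, 25->10, 27->11, 31->12, 41->13
Step 2: Rank sum for X: R1 = 1 + 2 + 3 + 6.5 + 8 + 10 + 11 = 41.5.
Step 3: U_X = R1 - n1(n1+1)/2 = 41.5 - 7*8/2 = 41.5 - 28 = 13.5.
       U_Y = n1*n2 - U_X = 42 - 13.5 = 28.5.
Step 4: Ties are present, so use the tie-corrected normal approximation (with continuity correction) for the p-value.
Step 5: p-value = 0.316645; compare to alpha = 0.05. fail to reject H0.

U_X = 13.5, p = 0.316645, fail to reject H0 at alpha = 0.05.


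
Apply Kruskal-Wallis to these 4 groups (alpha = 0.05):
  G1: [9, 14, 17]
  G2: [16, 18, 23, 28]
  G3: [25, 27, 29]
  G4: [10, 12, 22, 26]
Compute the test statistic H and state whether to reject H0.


Step 1: Combine all N = 14 observations and assign midranks.
sorted (value, group, rank): (9,G1,1), (10,G4,2), (12,G4,3), (14,G1,4), (16,G2,5), (17,G1,6), (18,G2,7), (22,G4,8), (23,G2,9), (25,G3,10), (26,G4,11), (27,G3,12), (28,G2,13), (29,G3,14)
Step 2: Sum ranks within each group.
R_1 = 11 (n_1 = 3)
R_2 = 34 (n_2 = 4)
R_3 = 36 (n_3 = 3)
R_4 = 24 (n_4 = 4)
Step 3: H = 12/(N(N+1)) * sum(R_i^2/n_i) - 3(N+1)
     = 12/(14*15) * (11^2/3 + 34^2/4 + 36^2/3 + 24^2/4) - 3*15
     = 0.057143 * 905.333 - 45
     = 6.733333.
Step 4: No ties, so H is used without correction.
Step 5: Under H0, H ~ chi^2(3); p-value = 0.080901.
Step 6: alpha = 0.05. fail to reject H0.

H = 6.7333, df = 3, p = 0.080901, fail to reject H0.


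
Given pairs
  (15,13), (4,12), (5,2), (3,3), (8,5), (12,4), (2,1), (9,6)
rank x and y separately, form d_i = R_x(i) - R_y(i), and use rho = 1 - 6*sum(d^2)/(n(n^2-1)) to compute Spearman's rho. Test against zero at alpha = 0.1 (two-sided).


Step 1: Rank x and y separately (midranks; no ties here).
rank(x): 15->8, 4->3, 5->4, 3->2, 8->5, 12->7, 2->1, 9->6
rank(y): 13->8, 12->7, 2->2, 3->3, 5->5, 4->4, 1->1, 6->6
Step 2: d_i = R_x(i) - R_y(i); compute d_i^2.
  (8-8)^2=0, (3-7)^2=16, (4-2)^2=4, (2-3)^2=1, (5-5)^2=0, (7-4)^2=9, (1-1)^2=0, (6-6)^2=0
sum(d^2) = 30.
Step 3: rho = 1 - 6*30 / (8*(8^2 - 1)) = 1 - 180/504 = 0.642857.
Step 4: Under H0, t = rho * sqrt((n-2)/(1-rho^2)) = 2.0557 ~ t(6).
Step 5: Two-sided p-value from the t-distribution with 6 df = 0.085559.
Step 6: alpha = 0.1. reject H0.

rho = 0.6429, p = 0.085559, reject H0 at alpha = 0.1.


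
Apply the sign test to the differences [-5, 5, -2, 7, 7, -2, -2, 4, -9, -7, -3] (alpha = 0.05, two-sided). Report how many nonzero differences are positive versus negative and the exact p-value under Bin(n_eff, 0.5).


Step 1: Discard zero differences. Original n = 11; n_eff = number of nonzero differences = 11.
Nonzero differences (with sign): -5, +5, -2, +7, +7, -2, -2, +4, -9, -7, -3
Step 2: Count signs: positive = 4, negative = 7.
Step 3: Under H0: P(positive) = 0.5, so the number of positives S ~ Bin(11, 0.5).
Step 4: Two-sided exact p-value = sum of Bin(11,0.5) probabilities at or below the observed probability = 0.548828.
Step 5: alpha = 0.05. fail to reject H0.

n_eff = 11, pos = 4, neg = 7, p = 0.548828, fail to reject H0.


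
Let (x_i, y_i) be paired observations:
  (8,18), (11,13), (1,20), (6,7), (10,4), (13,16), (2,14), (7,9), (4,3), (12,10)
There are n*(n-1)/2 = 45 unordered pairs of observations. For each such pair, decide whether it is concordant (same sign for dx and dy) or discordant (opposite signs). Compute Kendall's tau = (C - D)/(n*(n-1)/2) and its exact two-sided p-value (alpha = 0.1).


Step 1: Enumerate the 45 unordered pairs (i,j) with i<j and classify each by sign(x_j-x_i) * sign(y_j-y_i).
  (1,2):dx=+3,dy=-5->D; (1,3):dx=-7,dy=+2->D; (1,4):dx=-2,dy=-11->C; (1,5):dx=+2,dy=-14->D
  (1,6):dx=+5,dy=-2->D; (1,7):dx=-6,dy=-4->C; (1,8):dx=-1,dy=-9->C; (1,9):dx=-4,dy=-15->C
  (1,10):dx=+4,dy=-8->D; (2,3):dx=-10,dy=+7->D; (2,4):dx=-5,dy=-6->C; (2,5):dx=-1,dy=-9->C
  (2,6):dx=+2,dy=+3->C; (2,7):dx=-9,dy=+1->D; (2,8):dx=-4,dy=-4->C; (2,9):dx=-7,dy=-10->C
  (2,10):dx=+1,dy=-3->D; (3,4):dx=+5,dy=-13->D; (3,5):dx=+9,dy=-16->D; (3,6):dx=+12,dy=-4->D
  (3,7):dx=+1,dy=-6->D; (3,8):dx=+6,dy=-11->D; (3,9):dx=+3,dy=-17->D; (3,10):dx=+11,dy=-10->D
  (4,5):dx=+4,dy=-3->D; (4,6):dx=+7,dy=+9->C; (4,7):dx=-4,dy=+7->D; (4,8):dx=+1,dy=+2->C
  (4,9):dx=-2,dy=-4->C; (4,10):dx=+6,dy=+3->C; (5,6):dx=+3,dy=+12->C; (5,7):dx=-8,dy=+10->D
  (5,8):dx=-3,dy=+5->D; (5,9):dx=-6,dy=-1->C; (5,10):dx=+2,dy=+6->C; (6,7):dx=-11,dy=-2->C
  (6,8):dx=-6,dy=-7->C; (6,9):dx=-9,dy=-13->C; (6,10):dx=-1,dy=-6->C; (7,8):dx=+5,dy=-5->D
  (7,9):dx=+2,dy=-11->D; (7,10):dx=+10,dy=-4->D; (8,9):dx=-3,dy=-6->C; (8,10):dx=+5,dy=+1->C
  (9,10):dx=+8,dy=+7->C
Step 2: C = 23, D = 22, total pairs = 45.
Step 3: tau = (C - D)/(n(n-1)/2) = (23 - 22)/45 = 0.022222.
Step 4: Exact two-sided p-value (enumerate n! = 3628800 permutations of y under H0): p = 1.000000.
Step 5: alpha = 0.1. fail to reject H0.

tau_b = 0.0222 (C=23, D=22), p = 1.000000, fail to reject H0.


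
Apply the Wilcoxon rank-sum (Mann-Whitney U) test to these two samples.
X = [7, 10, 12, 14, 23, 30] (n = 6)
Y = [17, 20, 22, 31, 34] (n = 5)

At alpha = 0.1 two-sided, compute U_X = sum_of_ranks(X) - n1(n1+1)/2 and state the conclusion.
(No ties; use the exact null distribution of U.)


Step 1: Combine and sort all 11 observations; assign midranks.
sorted (value, group): (7,X), (10,X), (12,X), (14,X), (17,Y), (20,Y), (22,Y), (23,X), (30,X), (31,Y), (34,Y)
ranks: 7->1, 10->2, 12->3, 14->4, 17->5, 20->6, 22->7, 23->8, 30->9, 31->10, 34->11
Step 2: Rank sum for X: R1 = 1 + 2 + 3 + 4 + 8 + 9 = 27.
Step 3: U_X = R1 - n1(n1+1)/2 = 27 - 6*7/2 = 27 - 21 = 6.
       U_Y = n1*n2 - U_X = 30 - 6 = 24.
Step 4: No ties, so the exact null distribution of U (based on enumerating the C(11,6) = 462 equally likely rank assignments) gives the two-sided p-value.
Step 5: p-value = 0.125541; compare to alpha = 0.1. fail to reject H0.

U_X = 6, p = 0.125541, fail to reject H0 at alpha = 0.1.


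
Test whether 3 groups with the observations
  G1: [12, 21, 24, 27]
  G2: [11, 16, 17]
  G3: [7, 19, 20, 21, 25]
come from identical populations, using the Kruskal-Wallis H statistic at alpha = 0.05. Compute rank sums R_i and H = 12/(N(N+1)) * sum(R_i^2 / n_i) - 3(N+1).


Step 1: Combine all N = 12 observations and assign midranks.
sorted (value, group, rank): (7,G3,1), (11,G2,2), (12,G1,3), (16,G2,4), (17,G2,5), (19,G3,6), (20,G3,7), (21,G1,8.5), (21,G3,8.5), (24,G1,10), (25,G3,11), (27,G1,12)
Step 2: Sum ranks within each group.
R_1 = 33.5 (n_1 = 4)
R_2 = 11 (n_2 = 3)
R_3 = 33.5 (n_3 = 5)
Step 3: H = 12/(N(N+1)) * sum(R_i^2/n_i) - 3(N+1)
     = 12/(12*13) * (33.5^2/4 + 11^2/3 + 33.5^2/5) - 3*13
     = 0.076923 * 545.346 - 39
     = 2.949679.
Step 4: Ties present; correction factor C = 1 - 6/(12^3 - 12) = 0.996503. Corrected H = 2.949679 / 0.996503 = 2.960029.
Step 5: Under H0, H ~ chi^2(2); p-value = 0.227634.
Step 6: alpha = 0.05. fail to reject H0.

H = 2.9600, df = 2, p = 0.227634, fail to reject H0.


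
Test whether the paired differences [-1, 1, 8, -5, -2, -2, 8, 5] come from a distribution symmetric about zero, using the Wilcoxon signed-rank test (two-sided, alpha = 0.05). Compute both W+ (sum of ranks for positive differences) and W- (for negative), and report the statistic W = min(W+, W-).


Step 1: Drop any zero differences (none here) and take |d_i|.
|d| = [1, 1, 8, 5, 2, 2, 8, 5]
Step 2: Midrank |d_i| (ties get averaged ranks).
ranks: |1|->1.5, |1|->1.5, |8|->7.5, |5|->5.5, |2|->3.5, |2|->3.5, |8|->7.5, |5|->5.5
Step 3: Attach original signs; sum ranks with positive sign and with negative sign.
W+ = 1.5 + 7.5 + 7.5 + 5.5 = 22
W- = 1.5 + 5.5 + 3.5 + 3.5 = 14
(Check: W+ + W- = 36 should equal n(n+1)/2 = 36.)
Step 4: Test statistic W = min(W+, W-) = 14.
Step 5: Ties in |d|, so use the tie-corrected normal approximation.
        E[W] = n(n+1)/4 = 8*9/4 = 18.
        Tie groups: |d|=1 (t=2), |d|=2 (t=2), |d|=5 (t=2), |d|=8 (t=2); sum(t^3 - t) = 24.
        Var[W] = n(n+1)(2n+1)/24 - sum(t^3-t)/48 = 1224/24 - 24/48 = 50.5.
        z = (W - E[W]) / sqrt(Var[W]) = (14 - 18) / 7.1063 = -0.5629.
        Two-sided p = 2*Phi(z) = 0.573518.
Step 6: alpha = 0.05. fail to reject H0.

W+ = 22, W- = 14, W = min = 14, p = 0.573518, fail to reject H0.


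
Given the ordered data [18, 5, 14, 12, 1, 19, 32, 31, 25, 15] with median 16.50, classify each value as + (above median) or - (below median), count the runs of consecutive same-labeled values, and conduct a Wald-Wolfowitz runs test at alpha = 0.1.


Step 1: Compute median = 16.50; label A = above, B = below.
Labels in order: ABBBBAAAAB  (n_A = 5, n_B = 5)
Step 2: Count runs R = 4.
Step 3: Under H0 (random ordering), E[R] = 2*n_A*n_B/(n_A+n_B) + 1 = 2*5*5/10 + 1 = 6.0000.
        Var[R] = 2*n_A*n_B*(2*n_A*n_B - n_A - n_B) / ((n_A+n_B)^2 * (n_A+n_B-1)) = 2000/900 = 2.2222.
        SD[R] = 1.4907.
Step 4: Continuity-corrected z = (R + 0.5 - E[R]) / SD[R] = (4 + 0.5 - 6.0000) / 1.4907 = -1.0062.
Step 5: Two-sided p-value via normal approximation = 2*(1 - Phi(|z|)) = 0.314305.
Step 6: alpha = 0.1. fail to reject H0.

R = 4, z = -1.0062, p = 0.314305, fail to reject H0.


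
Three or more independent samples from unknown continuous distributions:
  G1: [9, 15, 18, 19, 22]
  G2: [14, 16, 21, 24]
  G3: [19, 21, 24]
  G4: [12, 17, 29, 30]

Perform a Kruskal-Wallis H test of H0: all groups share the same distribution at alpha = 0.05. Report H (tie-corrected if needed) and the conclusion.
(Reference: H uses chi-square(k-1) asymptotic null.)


Step 1: Combine all N = 16 observations and assign midranks.
sorted (value, group, rank): (9,G1,1), (12,G4,2), (14,G2,3), (15,G1,4), (16,G2,5), (17,G4,6), (18,G1,7), (19,G1,8.5), (19,G3,8.5), (21,G2,10.5), (21,G3,10.5), (22,G1,12), (24,G2,13.5), (24,G3,13.5), (29,G4,15), (30,G4,16)
Step 2: Sum ranks within each group.
R_1 = 32.5 (n_1 = 5)
R_2 = 32 (n_2 = 4)
R_3 = 32.5 (n_3 = 3)
R_4 = 39 (n_4 = 4)
Step 3: H = 12/(N(N+1)) * sum(R_i^2/n_i) - 3(N+1)
     = 12/(16*17) * (32.5^2/5 + 32^2/4 + 32.5^2/3 + 39^2/4) - 3*17
     = 0.044118 * 1199.58 - 51
     = 1.922794.
Step 4: Ties present; correction factor C = 1 - 18/(16^3 - 16) = 0.995588. Corrected H = 1.922794 / 0.995588 = 1.931315.
Step 5: Under H0, H ~ chi^2(3); p-value = 0.586784.
Step 6: alpha = 0.05. fail to reject H0.

H = 1.9313, df = 3, p = 0.586784, fail to reject H0.


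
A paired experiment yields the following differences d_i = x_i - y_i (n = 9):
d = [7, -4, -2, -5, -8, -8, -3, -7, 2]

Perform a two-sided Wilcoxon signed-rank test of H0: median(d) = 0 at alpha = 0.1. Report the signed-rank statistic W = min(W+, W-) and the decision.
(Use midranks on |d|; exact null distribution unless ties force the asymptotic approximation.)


Step 1: Drop any zero differences (none here) and take |d_i|.
|d| = [7, 4, 2, 5, 8, 8, 3, 7, 2]
Step 2: Midrank |d_i| (ties get averaged ranks).
ranks: |7|->6.5, |4|->4, |2|->1.5, |5|->5, |8|->8.5, |8|->8.5, |3|->3, |7|->6.5, |2|->1.5
Step 3: Attach original signs; sum ranks with positive sign and with negative sign.
W+ = 6.5 + 1.5 = 8
W- = 4 + 1.5 + 5 + 8.5 + 8.5 + 3 + 6.5 = 37
(Check: W+ + W- = 45 should equal n(n+1)/2 = 45.)
Step 4: Test statistic W = min(W+, W-) = 8.
Step 5: Ties in |d|, so use the tie-corrected normal approximation.
        E[W] = n(n+1)/4 = 9*10/4 = 22.5.
        Tie groups: |d|=2 (t=2), |d|=7 (t=2), |d|=8 (t=2); sum(t^3 - t) = 18.
        Var[W] = n(n+1)(2n+1)/24 - sum(t^3-t)/48 = 1710/24 - 18/48 = 70.875.
        z = (W - E[W]) / sqrt(Var[W]) = (8 - 22.5) / 8.4187 = -1.7224.
        Two-sided p = 2*Phi(z) = 0.085006.
Step 6: alpha = 0.1. reject H0.

W+ = 8, W- = 37, W = min = 8, p = 0.085006, reject H0.
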